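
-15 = -15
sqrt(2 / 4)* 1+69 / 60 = 1.86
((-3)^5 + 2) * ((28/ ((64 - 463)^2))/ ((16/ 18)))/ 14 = -241/ 70756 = -0.00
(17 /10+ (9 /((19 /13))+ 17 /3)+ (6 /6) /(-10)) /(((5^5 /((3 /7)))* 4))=1913 /4156250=0.00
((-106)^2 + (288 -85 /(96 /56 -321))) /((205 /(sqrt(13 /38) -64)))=-329686208 /91635 + 5151347 * sqrt(494) /3482130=-3564.94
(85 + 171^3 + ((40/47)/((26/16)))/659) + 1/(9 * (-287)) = 5200519687964543/1040042367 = 5000296.00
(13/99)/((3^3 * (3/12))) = 52/2673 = 0.02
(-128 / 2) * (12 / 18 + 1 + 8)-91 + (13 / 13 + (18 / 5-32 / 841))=-8894896 / 12615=-705.10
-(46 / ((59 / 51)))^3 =-12911717736 / 205379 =-62867.76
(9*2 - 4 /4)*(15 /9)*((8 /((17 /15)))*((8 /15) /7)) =15.24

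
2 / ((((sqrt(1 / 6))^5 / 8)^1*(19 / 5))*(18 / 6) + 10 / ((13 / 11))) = 3953664000 / 16726978991 - 3082560*sqrt(6) / 16726978991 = 0.24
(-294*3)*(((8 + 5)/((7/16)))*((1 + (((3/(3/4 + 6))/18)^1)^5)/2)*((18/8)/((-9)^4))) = -1269189533612/282429536481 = -4.49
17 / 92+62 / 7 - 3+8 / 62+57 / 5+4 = 2153213 / 99820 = 21.57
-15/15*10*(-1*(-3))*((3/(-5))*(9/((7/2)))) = 324/7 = 46.29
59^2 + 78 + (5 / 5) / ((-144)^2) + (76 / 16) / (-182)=6715698427 / 1886976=3558.97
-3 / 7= -0.43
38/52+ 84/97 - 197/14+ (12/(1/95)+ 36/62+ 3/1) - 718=113041077/273637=413.11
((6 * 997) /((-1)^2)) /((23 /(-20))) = -119640 /23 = -5201.74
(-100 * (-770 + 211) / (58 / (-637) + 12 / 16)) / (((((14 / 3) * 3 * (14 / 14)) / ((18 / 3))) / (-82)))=-5005509600 / 1679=-2981244.55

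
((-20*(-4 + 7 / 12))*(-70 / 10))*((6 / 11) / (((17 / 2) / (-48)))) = 275520 / 187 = 1473.37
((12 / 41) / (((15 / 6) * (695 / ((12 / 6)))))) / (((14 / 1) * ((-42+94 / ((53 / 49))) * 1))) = 0.00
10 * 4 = 40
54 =54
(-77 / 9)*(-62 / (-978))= -0.54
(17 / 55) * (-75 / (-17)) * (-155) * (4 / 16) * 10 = -11625 / 22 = -528.41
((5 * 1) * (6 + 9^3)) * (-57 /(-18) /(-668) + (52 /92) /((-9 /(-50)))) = 1062184025 /92184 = 11522.43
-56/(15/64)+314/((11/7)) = -6454/165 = -39.12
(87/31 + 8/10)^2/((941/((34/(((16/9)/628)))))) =7506106101/45215050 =166.01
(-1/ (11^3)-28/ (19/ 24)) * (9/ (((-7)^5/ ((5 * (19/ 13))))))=40250295/ 290811521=0.14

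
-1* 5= -5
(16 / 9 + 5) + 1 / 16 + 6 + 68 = 11641 / 144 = 80.84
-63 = -63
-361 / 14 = -25.79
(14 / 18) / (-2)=-7 / 18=-0.39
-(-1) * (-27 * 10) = -270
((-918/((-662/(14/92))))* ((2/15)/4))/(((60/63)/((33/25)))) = 742203/76130000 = 0.01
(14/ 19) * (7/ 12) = 49/ 114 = 0.43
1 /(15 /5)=1 /3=0.33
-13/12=-1.08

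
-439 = -439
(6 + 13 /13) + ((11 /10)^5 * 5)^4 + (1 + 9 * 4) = 679789994932560009201 /160000000000000000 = 4248.69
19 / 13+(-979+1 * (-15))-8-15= -13202 / 13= -1015.54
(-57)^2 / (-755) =-3249 / 755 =-4.30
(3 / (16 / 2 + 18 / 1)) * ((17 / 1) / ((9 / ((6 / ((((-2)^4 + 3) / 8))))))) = 136 / 247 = 0.55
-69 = -69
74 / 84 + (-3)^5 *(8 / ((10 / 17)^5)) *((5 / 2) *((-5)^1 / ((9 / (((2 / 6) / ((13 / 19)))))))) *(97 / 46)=494585592239 / 12558000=39384.11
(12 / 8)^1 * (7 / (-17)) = -21 / 34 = -0.62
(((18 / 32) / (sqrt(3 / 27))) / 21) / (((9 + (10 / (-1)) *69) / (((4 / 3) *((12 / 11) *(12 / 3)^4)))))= -768 / 17479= -0.04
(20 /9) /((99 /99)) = 20 /9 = 2.22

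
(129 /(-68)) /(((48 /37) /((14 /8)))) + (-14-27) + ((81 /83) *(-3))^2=-1048959593 /29980928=-34.99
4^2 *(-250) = -4000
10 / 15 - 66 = -196 / 3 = -65.33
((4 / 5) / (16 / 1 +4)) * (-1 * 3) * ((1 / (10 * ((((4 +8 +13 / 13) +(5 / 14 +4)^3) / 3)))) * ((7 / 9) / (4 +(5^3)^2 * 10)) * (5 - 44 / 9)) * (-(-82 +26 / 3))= -30184 / 1978742339775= -0.00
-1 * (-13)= 13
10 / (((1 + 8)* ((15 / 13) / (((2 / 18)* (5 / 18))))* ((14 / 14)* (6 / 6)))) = 0.03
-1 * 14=-14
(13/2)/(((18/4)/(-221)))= -319.22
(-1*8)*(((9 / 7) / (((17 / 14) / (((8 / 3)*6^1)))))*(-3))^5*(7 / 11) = 26962287755526144 / 15618427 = 1726312627.74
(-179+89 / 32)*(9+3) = -16917 / 8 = -2114.62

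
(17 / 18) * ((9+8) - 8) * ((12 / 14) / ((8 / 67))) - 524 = -25927 / 56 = -462.98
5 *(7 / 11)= 3.18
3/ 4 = 0.75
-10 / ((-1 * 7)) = 10 / 7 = 1.43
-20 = -20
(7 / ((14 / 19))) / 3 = 19 / 6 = 3.17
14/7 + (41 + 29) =72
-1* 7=-7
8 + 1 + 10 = 19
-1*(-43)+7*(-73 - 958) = -7174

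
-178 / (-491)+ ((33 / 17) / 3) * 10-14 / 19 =966826 / 158593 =6.10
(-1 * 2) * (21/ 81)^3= -686/ 19683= -0.03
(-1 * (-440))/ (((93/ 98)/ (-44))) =-1897280/ 93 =-20400.86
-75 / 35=-15 / 7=-2.14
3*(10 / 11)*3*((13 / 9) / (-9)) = -130 / 99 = -1.31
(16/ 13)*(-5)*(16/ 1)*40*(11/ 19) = -563200/ 247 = -2280.16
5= 5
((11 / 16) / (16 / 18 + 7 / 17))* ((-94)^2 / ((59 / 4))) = 3717747 / 11741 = 316.65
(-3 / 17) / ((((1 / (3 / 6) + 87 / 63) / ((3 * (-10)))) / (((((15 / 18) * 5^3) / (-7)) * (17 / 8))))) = -28125 / 568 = -49.52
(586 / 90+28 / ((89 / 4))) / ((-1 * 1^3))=-7.77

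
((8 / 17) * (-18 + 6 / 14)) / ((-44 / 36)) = 8856 / 1309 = 6.77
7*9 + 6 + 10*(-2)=49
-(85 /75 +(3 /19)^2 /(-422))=-2589679 /2285130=-1.13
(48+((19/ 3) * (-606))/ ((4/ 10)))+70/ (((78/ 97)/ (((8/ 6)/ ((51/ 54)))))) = -2082727/ 221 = -9424.10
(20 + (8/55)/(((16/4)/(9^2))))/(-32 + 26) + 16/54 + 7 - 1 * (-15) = 27431/1485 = 18.47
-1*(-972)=972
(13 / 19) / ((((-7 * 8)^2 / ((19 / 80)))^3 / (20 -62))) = -14079 / 1127898677248000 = -0.00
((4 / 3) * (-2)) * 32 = -256 / 3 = -85.33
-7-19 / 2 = -33 / 2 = -16.50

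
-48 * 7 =-336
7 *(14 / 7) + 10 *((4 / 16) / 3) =89 / 6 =14.83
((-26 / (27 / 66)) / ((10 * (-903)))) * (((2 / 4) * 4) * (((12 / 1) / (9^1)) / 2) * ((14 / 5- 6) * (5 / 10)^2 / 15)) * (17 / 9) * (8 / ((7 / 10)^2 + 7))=-2489344 / 2465284815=-0.00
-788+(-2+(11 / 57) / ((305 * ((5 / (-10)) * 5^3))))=-1716768772 / 2173125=-790.00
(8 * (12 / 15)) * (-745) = -4768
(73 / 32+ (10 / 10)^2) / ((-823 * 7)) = -15 / 26336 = -0.00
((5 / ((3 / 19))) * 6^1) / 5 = 38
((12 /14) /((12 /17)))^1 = 17 /14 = 1.21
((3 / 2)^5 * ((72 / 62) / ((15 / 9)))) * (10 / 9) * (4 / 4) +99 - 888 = -97107 / 124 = -783.12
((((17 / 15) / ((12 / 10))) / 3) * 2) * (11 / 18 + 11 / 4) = 2057 / 972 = 2.12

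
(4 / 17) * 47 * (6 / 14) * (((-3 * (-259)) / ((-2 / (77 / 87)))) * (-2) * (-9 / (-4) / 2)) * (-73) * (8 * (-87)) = 3167073756 / 17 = 186298456.24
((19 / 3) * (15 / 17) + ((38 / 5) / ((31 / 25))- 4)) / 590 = 4067 / 310930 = 0.01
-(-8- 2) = 10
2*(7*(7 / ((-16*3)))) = -49 / 24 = -2.04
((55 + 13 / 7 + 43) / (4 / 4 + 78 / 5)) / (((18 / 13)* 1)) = 15145 / 3486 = 4.34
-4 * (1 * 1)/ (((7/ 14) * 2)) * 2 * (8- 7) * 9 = -72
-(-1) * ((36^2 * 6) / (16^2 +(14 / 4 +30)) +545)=110369 / 193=571.86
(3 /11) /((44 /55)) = 15 /44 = 0.34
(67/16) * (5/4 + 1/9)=3283/576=5.70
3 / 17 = 0.18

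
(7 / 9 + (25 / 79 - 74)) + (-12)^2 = 50548 / 711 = 71.09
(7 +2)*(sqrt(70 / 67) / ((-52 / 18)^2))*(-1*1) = -1.10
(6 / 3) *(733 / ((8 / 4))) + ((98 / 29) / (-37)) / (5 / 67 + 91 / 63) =732.94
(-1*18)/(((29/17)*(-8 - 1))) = 34/29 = 1.17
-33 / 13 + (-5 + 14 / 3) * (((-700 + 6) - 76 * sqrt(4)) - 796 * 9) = 34677 / 13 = 2667.46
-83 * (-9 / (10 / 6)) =2241 / 5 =448.20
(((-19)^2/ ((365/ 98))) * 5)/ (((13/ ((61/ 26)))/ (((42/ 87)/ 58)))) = 7553203/ 10375417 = 0.73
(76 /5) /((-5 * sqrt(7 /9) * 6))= -38 * sqrt(7) /175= -0.57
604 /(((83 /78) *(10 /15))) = 70668 /83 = 851.42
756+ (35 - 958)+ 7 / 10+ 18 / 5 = -1627 / 10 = -162.70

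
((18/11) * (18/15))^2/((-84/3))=-2916/21175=-0.14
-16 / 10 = -8 / 5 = -1.60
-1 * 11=-11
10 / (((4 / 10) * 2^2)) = 25 / 4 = 6.25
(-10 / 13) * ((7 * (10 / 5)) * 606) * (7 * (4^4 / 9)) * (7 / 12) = -88686080 / 117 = -758000.68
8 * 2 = 16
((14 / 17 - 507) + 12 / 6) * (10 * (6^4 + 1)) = -111165870 / 17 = -6539168.82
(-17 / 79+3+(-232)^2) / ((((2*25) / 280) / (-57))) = -6786696336 / 395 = -17181509.71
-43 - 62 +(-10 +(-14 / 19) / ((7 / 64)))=-2313 / 19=-121.74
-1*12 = -12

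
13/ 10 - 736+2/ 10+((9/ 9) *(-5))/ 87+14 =-125377/ 174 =-720.56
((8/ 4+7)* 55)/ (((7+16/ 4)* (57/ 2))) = 30/ 19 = 1.58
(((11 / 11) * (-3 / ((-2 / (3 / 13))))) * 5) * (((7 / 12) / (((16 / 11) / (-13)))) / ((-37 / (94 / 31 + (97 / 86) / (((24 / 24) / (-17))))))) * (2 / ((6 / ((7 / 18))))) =-38659775 / 75757056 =-0.51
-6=-6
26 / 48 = 13 / 24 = 0.54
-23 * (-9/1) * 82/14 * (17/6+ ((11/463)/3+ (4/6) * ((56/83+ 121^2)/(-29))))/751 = -6313369582893/11717232674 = -538.81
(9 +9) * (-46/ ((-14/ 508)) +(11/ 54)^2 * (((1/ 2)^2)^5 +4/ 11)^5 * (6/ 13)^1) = 4097182192620865859442951/ 136370122616685461504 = 30044.57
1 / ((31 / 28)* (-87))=-28 / 2697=-0.01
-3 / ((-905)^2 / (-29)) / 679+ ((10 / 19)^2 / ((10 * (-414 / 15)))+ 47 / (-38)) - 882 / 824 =-13173472406933029 / 5707165167381300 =-2.31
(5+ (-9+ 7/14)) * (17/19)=-119/38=-3.13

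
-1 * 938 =-938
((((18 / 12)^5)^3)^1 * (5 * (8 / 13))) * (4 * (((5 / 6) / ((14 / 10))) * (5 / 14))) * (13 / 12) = 996451875 / 802816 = 1241.20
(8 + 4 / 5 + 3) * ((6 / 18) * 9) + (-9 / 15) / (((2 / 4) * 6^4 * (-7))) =53525 / 1512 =35.40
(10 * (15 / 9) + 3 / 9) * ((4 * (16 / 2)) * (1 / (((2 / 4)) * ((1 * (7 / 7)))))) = 1088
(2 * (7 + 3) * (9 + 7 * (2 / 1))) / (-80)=-23 / 4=-5.75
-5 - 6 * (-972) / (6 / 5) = 4855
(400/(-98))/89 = -200/4361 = -0.05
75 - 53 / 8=547 / 8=68.38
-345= -345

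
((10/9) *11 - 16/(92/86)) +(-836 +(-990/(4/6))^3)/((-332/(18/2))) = 6100877619431/68724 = 88773610.67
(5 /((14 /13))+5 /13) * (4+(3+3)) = 4575 /91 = 50.27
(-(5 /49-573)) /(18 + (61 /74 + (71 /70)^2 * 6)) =6491650 /283247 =22.92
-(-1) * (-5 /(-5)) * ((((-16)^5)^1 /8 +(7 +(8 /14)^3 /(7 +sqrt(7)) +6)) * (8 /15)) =-1078877432 /15435-256 * sqrt(7) /108045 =-69898.12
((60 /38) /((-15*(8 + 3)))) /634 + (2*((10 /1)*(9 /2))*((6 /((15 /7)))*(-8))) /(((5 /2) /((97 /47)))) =-25911813547 /15569455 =-1664.27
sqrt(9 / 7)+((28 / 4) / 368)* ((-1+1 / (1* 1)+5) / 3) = 35 / 1104+3* sqrt(7) / 7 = 1.17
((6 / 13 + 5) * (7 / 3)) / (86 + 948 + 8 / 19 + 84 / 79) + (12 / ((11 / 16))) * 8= 93114716815 / 666778398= 139.65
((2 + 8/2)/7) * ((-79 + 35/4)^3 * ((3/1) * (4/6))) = -66564123/112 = -594322.53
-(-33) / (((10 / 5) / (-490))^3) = -485302125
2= 2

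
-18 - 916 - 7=-941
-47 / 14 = -3.36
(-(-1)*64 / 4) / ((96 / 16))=8 / 3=2.67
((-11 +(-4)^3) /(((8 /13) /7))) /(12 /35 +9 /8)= -79625 /137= -581.20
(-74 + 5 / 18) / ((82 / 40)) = -13270 / 369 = -35.96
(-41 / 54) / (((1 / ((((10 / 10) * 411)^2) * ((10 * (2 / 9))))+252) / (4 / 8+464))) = -3574462205 / 2554085547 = -1.40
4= 4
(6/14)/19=3/133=0.02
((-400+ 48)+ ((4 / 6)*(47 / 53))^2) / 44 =-2222519 / 278091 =-7.99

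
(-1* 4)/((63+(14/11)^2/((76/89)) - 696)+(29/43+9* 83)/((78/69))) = -5140564/38941321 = -0.13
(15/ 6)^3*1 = 125/ 8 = 15.62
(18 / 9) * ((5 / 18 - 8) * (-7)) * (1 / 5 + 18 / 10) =1946 / 9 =216.22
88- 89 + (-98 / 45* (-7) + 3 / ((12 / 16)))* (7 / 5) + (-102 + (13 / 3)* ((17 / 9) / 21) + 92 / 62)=-32598364 / 439425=-74.18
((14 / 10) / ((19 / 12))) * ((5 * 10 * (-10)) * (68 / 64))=-8925 / 19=-469.74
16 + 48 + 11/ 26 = 1675/ 26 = 64.42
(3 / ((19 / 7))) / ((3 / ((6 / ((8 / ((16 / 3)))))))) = 28 / 19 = 1.47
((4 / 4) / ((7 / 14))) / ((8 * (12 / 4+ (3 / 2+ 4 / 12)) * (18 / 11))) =11 / 348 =0.03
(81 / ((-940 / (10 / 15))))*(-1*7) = 189 / 470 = 0.40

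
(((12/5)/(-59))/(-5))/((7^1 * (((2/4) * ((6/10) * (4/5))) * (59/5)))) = 0.00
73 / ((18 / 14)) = 511 / 9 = 56.78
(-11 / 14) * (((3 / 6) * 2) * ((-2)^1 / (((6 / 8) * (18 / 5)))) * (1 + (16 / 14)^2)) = 12430 / 9261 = 1.34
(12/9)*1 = 4/3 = 1.33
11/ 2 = 5.50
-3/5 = -0.60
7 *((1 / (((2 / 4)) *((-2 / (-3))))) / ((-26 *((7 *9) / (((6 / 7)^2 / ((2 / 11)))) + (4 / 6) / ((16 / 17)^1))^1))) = -2772 / 55939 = -0.05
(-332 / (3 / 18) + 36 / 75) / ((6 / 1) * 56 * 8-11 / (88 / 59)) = -398304 / 536125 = -0.74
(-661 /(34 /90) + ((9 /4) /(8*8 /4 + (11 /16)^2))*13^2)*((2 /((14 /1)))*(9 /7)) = -159145479 /501823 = -317.13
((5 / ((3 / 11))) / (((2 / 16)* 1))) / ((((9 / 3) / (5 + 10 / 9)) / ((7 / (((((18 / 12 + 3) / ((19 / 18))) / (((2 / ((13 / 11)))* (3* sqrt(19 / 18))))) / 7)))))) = 247832200* sqrt(38) / 85293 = 17911.67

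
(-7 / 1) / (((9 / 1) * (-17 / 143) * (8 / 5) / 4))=5005 / 306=16.36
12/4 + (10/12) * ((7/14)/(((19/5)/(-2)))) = 317/114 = 2.78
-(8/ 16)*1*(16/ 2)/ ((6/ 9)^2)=-9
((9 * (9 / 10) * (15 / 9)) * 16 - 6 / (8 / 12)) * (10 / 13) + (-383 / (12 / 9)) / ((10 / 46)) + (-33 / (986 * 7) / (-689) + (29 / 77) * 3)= -1160.99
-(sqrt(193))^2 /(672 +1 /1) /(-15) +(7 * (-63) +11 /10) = -1776239 /4038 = -439.88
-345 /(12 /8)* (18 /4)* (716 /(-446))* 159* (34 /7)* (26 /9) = 5786690520 /1561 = 3707040.69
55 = 55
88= 88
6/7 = 0.86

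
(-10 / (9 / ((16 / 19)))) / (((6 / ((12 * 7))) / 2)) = -4480 / 171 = -26.20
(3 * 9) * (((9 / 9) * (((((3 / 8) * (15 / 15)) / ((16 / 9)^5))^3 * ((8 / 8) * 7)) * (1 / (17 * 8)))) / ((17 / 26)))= 13658611812026920011 / 682381956774663733379072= 0.00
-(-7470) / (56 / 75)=280125 / 28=10004.46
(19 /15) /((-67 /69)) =-437 /335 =-1.30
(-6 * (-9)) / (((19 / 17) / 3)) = 2754 / 19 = 144.95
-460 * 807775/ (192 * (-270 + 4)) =92894125/ 12768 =7275.54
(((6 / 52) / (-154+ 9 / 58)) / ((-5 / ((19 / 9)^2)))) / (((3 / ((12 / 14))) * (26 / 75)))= 52345 / 95003181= 0.00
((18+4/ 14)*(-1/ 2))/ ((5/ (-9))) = 576/ 35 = 16.46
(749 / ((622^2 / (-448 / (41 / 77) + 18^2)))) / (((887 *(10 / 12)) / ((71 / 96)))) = -282008237 / 281396208560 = -0.00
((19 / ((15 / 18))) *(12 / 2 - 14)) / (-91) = 912 / 455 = 2.00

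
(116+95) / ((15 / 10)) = 422 / 3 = 140.67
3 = 3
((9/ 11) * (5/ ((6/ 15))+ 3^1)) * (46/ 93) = 69/ 11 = 6.27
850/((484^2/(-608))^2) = 1227400/214358881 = 0.01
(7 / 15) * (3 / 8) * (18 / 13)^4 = 91854 / 142805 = 0.64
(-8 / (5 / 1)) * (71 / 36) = -142 / 45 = -3.16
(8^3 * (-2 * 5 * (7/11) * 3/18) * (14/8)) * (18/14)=-13440/11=-1221.82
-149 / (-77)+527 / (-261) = -1690 / 20097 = -0.08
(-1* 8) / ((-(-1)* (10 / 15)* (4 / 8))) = -24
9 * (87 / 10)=783 / 10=78.30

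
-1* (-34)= 34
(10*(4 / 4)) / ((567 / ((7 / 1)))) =10 / 81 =0.12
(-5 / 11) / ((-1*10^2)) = 1 / 220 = 0.00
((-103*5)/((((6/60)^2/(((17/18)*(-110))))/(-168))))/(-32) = 84266875/3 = 28088958.33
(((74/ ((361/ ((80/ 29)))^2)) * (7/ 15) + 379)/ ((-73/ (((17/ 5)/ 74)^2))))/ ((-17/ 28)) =14829282424943/ 821481847684275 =0.02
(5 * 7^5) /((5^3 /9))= 151263 /25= 6050.52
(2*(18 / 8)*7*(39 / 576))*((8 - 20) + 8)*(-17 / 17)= 273 / 32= 8.53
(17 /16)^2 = 289 /256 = 1.13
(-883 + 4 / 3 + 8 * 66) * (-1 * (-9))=-3183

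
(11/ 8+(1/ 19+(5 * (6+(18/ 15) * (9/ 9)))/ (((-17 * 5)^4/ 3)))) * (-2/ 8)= -11327552041/ 31737980000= -0.36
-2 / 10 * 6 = -6 / 5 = -1.20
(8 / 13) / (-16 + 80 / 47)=-47 / 1092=-0.04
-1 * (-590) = 590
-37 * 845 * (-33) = 1031745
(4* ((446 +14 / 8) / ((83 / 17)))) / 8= 30447 / 664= 45.85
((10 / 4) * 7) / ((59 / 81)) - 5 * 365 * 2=-3625.97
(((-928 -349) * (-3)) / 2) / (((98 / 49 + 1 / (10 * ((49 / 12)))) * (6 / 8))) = 312865 / 248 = 1261.55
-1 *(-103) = 103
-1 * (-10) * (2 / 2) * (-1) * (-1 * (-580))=-5800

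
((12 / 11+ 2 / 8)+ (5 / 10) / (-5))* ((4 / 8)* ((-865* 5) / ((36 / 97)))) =-7635355 / 1056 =-7230.45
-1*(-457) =457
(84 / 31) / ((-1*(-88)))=21 / 682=0.03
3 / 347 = 0.01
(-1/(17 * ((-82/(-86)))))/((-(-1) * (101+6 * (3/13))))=-559/927707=-0.00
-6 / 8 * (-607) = 1821 / 4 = 455.25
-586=-586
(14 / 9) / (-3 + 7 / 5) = -35 / 36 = -0.97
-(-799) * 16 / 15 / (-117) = -7.28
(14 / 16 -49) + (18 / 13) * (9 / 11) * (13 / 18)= -4163 / 88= -47.31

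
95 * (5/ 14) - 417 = -5363/ 14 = -383.07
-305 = -305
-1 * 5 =-5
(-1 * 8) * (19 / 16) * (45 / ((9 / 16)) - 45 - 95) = 570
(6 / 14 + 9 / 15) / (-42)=-6 / 245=-0.02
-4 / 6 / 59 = -0.01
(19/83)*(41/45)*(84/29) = 21812/36105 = 0.60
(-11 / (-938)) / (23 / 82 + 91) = 0.00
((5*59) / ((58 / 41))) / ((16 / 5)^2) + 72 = 1371431 / 14848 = 92.36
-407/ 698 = -0.58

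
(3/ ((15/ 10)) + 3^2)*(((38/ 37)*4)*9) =15048/ 37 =406.70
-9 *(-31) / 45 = 31 / 5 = 6.20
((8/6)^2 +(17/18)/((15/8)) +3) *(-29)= -153.16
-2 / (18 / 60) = -20 / 3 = -6.67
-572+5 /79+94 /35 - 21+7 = -1612689 /2765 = -583.25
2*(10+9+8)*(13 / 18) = 39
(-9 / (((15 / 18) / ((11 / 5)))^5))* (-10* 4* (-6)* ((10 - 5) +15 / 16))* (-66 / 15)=14133825452736 / 1953125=7236518.63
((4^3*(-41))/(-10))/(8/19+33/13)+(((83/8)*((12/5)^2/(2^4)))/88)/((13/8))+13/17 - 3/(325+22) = 38169975267/426740600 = 89.45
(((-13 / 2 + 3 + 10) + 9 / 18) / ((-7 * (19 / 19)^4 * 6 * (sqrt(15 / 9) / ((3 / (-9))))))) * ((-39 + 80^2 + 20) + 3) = 1064 * sqrt(15) / 15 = 274.72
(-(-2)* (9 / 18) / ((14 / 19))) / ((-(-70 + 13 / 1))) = 1 / 42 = 0.02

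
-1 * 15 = -15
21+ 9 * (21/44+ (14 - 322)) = -2746.70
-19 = -19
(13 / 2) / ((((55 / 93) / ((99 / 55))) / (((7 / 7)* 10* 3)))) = 32643 / 55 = 593.51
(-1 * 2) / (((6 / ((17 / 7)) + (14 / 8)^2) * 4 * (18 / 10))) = -0.05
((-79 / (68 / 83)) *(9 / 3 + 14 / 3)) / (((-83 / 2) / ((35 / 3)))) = 207.83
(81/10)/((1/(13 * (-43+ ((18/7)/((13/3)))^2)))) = -28606527/6370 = -4490.82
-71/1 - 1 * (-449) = 378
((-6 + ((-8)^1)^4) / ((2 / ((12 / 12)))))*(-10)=-20450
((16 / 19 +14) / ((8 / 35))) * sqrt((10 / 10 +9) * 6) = 4935 * sqrt(15) / 38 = 502.98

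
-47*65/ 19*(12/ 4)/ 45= -611/ 57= -10.72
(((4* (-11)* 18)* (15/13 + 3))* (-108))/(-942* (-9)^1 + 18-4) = 104976/2509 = 41.84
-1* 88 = -88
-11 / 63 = -0.17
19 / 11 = 1.73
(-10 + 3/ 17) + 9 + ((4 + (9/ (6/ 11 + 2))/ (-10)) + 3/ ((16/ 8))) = 20577/ 4760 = 4.32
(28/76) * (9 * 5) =315/19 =16.58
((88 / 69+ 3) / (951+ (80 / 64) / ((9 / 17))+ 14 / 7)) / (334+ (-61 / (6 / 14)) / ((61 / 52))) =5310 / 252341441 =0.00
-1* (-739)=739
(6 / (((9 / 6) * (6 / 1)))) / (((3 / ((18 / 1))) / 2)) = 8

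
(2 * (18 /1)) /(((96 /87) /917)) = 239337 /8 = 29917.12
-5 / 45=-1 / 9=-0.11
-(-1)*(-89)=-89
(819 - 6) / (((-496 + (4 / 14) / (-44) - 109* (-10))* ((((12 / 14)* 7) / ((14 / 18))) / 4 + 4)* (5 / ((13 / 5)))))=22786764 / 189810625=0.12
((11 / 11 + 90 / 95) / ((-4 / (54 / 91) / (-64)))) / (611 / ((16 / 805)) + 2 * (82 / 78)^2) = 59844096 / 99505977851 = 0.00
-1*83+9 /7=-572 /7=-81.71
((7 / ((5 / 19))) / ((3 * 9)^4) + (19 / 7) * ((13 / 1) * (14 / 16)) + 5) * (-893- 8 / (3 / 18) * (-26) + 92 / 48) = 3266296744417 / 255091680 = 12804.40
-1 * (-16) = 16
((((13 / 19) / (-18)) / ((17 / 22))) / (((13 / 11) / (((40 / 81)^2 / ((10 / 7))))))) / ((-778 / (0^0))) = 67760 / 7419329703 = 0.00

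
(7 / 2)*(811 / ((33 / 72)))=68124 / 11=6193.09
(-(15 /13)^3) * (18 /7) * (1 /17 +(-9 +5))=4070250 /261443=15.57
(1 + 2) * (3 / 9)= 1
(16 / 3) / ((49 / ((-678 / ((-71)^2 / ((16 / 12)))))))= -14464 / 741027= -0.02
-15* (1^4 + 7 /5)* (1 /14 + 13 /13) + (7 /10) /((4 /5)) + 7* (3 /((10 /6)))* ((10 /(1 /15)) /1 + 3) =1890.10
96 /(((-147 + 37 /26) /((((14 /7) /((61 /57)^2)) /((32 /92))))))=-46629648 /14083985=-3.31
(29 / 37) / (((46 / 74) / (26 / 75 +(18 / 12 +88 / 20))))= 27173 / 3450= 7.88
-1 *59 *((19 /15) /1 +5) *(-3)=5546 /5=1109.20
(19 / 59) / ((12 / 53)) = 1.42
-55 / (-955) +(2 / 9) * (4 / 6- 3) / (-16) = 3713 / 41256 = 0.09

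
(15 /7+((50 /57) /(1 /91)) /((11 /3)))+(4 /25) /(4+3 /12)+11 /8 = 125975789 /4974200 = 25.33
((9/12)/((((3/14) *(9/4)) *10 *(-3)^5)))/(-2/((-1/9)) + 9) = -7/295245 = -0.00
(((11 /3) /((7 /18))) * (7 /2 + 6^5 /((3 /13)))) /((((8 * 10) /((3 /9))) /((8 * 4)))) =1482778 /35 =42365.09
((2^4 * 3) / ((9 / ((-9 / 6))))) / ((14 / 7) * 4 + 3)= -8 / 11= -0.73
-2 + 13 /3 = 7 /3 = 2.33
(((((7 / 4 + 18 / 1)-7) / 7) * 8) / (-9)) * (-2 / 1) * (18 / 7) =408 / 49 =8.33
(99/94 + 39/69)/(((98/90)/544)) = 42827760/52969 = 808.54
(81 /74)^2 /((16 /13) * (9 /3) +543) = 28431 /12972644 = 0.00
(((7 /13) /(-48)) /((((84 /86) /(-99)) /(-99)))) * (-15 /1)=702405 /416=1688.47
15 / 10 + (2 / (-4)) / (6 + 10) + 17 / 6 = 413 / 96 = 4.30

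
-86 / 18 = -4.78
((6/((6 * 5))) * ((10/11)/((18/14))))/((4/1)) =7/198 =0.04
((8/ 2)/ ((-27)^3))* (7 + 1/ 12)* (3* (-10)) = 850/ 19683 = 0.04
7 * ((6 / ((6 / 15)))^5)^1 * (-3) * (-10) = 159468750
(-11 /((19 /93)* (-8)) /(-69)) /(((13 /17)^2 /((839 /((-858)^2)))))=-7516601 /39540305376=-0.00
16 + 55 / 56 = 951 / 56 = 16.98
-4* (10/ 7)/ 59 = -40/ 413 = -0.10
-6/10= -3/5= -0.60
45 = 45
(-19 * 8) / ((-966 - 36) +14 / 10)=760 / 5003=0.15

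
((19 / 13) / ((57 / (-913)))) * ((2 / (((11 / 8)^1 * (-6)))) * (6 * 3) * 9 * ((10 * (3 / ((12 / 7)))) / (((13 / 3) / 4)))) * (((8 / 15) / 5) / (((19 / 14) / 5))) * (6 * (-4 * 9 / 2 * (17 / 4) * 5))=-43009989120 / 3211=-13394577.74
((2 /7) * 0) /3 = 0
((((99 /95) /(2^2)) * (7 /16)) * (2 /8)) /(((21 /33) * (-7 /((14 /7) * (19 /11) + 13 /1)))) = -17919 /170240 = -0.11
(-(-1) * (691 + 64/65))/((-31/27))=-1214433/2015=-602.70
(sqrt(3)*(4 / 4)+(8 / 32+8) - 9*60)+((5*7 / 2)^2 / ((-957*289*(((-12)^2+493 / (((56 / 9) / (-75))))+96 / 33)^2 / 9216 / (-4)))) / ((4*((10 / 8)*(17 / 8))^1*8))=-3862386583886879317179 / 7263538474829772628+sqrt(3)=-530.02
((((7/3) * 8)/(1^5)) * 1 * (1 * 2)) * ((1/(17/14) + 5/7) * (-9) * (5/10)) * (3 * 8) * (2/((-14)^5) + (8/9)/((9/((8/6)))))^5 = -169285748553728513012628044324596633/689506783943626458751110991125921792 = -0.25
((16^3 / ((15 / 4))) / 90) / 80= 512 / 3375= 0.15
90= 90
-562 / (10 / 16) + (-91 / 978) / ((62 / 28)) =-68158049 / 75795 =-899.24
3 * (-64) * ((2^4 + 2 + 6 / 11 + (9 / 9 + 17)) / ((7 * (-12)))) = 6432 / 77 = 83.53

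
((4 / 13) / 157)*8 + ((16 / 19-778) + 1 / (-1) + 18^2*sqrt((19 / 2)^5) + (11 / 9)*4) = -269873917 / 349011 + 29241*sqrt(38) / 2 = 89353.56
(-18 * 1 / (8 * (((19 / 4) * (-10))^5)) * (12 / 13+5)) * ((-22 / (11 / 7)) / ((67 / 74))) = -0.00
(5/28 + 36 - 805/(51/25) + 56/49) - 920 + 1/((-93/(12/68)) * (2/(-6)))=-3326039/2604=-1277.28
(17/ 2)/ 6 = 17/ 12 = 1.42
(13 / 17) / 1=13 / 17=0.76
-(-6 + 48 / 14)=18 / 7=2.57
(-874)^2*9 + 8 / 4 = 6874886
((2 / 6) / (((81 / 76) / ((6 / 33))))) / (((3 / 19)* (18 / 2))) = 2888 / 72171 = 0.04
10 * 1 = 10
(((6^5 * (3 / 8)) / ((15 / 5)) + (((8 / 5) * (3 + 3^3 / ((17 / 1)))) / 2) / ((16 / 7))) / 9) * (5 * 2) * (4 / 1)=220684 / 51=4327.14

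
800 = 800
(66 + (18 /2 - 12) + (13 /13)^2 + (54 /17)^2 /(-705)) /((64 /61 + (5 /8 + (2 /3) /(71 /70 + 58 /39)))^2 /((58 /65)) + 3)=2799177328579941577216 /315889218117124486115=8.86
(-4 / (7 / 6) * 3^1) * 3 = -216 / 7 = -30.86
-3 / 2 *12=-18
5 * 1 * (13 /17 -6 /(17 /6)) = -115 /17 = -6.76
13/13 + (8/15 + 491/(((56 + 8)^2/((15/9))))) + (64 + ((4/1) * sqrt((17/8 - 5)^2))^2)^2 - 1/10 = 2366404339/61440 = 38515.70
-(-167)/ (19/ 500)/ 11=83500/ 209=399.52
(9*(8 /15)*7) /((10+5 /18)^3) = 979776 /31658125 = 0.03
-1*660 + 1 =-659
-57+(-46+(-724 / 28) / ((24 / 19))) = -20743 / 168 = -123.47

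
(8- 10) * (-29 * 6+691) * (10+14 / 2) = -17578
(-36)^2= 1296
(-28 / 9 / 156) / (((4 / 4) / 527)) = -3689 / 351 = -10.51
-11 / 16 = -0.69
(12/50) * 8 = 48/25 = 1.92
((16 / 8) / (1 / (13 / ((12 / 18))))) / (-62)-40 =-2519 / 62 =-40.63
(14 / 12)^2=49 / 36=1.36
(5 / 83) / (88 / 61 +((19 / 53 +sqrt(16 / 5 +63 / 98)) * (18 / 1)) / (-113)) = 53149889565 * sqrt(18830) / 706478782601014 +16180375743875 / 353239391300507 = 0.06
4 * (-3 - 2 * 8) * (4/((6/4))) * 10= -6080/3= -2026.67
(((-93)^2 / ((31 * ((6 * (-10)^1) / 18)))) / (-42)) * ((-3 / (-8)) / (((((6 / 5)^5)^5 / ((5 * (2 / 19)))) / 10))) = 46193599700927734375 / 1120363943105377861632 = 0.04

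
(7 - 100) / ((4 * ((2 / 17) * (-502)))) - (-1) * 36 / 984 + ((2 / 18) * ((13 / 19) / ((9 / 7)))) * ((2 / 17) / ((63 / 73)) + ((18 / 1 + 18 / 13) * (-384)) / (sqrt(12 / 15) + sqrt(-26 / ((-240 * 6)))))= -2408448 * sqrt(5) / 10697 + 16994176703 / 38771054352 + 100352 * sqrt(65) / 10697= -427.38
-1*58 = -58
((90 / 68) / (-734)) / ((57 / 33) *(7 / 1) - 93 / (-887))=-439065 / 2969614264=-0.00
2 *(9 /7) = 18 /7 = 2.57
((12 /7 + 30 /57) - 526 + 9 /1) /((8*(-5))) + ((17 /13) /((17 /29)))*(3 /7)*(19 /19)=956139 /69160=13.83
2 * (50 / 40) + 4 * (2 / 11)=71 / 22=3.23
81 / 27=3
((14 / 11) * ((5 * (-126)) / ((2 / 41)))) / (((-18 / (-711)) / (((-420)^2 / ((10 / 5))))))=-629923959000 / 11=-57265814454.55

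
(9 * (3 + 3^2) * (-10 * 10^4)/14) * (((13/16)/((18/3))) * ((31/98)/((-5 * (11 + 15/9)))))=6800625/13034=521.76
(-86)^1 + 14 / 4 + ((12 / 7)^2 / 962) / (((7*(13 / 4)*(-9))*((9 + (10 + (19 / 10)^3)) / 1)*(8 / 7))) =-1307314811795 / 15846240046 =-82.50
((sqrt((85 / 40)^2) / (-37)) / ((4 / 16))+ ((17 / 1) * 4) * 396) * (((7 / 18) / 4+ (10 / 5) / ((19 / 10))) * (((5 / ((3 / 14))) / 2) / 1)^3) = 134389385755625 / 2733264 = 49168095.64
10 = 10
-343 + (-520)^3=-140608343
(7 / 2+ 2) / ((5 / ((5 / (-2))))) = -11 / 4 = -2.75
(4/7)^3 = 64/343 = 0.19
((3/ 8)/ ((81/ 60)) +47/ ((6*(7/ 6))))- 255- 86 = -42085/ 126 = -334.01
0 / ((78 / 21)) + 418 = 418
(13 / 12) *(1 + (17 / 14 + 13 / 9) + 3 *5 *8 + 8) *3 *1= 215657 / 504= 427.89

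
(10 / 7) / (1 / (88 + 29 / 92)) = 40625 / 322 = 126.16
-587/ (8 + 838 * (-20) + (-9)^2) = 587/ 16671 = 0.04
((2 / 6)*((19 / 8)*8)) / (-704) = -19 / 2112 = -0.01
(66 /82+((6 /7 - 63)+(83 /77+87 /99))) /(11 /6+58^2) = -224960 /12751123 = -0.02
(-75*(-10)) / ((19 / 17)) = 12750 / 19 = 671.05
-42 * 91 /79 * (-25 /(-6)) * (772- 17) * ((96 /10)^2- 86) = -74063990 /79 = -937518.86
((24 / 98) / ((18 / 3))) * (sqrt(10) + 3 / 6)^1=1 / 49 + 2 * sqrt(10) / 49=0.15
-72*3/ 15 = -72/ 5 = -14.40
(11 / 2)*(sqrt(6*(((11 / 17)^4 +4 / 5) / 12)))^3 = 4480179*sqrt(4072890) / 4827513800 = 1.87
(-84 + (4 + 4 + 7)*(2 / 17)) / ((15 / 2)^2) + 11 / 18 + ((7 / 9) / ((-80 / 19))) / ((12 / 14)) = -391567 / 367200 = -1.07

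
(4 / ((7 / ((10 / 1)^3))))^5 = 1024000000000000000 / 16807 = 60926994704587.37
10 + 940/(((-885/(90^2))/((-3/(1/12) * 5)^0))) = -507010/59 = -8593.39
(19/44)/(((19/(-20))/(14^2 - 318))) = 610/11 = 55.45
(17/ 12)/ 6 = 17/ 72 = 0.24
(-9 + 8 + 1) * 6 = 0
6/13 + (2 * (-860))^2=38459206/13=2958400.46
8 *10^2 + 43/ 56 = 44843/ 56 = 800.77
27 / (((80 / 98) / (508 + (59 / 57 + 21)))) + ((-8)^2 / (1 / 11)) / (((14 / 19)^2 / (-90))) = -923252823 / 9310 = -99167.86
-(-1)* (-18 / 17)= -1.06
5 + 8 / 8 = 6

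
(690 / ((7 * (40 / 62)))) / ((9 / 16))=5704 / 21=271.62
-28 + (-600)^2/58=179188/29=6178.90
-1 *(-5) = 5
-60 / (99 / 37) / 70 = -0.32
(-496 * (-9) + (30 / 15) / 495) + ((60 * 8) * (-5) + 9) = 1026137 / 495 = 2073.00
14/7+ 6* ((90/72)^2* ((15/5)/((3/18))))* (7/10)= 961/8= 120.12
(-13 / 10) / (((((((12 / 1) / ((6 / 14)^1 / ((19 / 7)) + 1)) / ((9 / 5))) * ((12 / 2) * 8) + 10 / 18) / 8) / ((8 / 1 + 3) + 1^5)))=-61776 / 137075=-0.45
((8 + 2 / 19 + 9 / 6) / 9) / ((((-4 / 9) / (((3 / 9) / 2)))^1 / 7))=-2.80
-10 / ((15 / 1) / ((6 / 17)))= -4 / 17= -0.24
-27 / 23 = -1.17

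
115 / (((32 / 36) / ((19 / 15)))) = 1311 / 8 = 163.88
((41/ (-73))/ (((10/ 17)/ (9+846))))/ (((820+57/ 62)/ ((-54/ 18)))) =11084391/ 3715481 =2.98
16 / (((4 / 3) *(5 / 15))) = 36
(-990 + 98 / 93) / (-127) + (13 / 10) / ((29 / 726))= 69072049 / 1712595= 40.33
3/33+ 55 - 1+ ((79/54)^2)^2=5487769211/93533616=58.67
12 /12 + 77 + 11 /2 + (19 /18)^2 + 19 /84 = 96209 /1134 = 84.84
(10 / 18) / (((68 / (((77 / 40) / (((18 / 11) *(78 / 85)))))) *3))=4235 / 1213056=0.00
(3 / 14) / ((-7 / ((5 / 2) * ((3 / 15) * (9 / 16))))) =-27 / 3136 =-0.01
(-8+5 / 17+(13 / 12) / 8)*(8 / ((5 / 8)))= -4942 / 51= -96.90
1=1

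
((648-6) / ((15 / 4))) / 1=856 / 5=171.20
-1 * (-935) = 935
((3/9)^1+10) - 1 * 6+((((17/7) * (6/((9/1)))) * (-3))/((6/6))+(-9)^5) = -1240040/21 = -59049.52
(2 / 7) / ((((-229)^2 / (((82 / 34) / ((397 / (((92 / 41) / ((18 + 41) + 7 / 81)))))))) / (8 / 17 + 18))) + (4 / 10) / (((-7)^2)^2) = 28800002605378 / 172847927747220145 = 0.00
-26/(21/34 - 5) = 884/149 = 5.93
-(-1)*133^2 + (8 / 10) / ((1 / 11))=88489 / 5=17697.80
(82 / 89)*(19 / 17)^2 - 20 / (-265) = 1.23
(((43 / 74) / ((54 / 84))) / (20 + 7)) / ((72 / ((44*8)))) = 13244 / 80919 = 0.16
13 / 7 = 1.86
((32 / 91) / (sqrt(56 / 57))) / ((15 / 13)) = 8 * sqrt(798) / 735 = 0.31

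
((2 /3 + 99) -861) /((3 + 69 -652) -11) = 2284 /1773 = 1.29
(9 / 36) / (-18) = -1 / 72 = -0.01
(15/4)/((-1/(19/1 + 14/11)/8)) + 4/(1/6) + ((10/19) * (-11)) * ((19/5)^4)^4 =-3673832937335658219608/335693359375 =-10944014335.51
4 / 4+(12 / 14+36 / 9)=41 / 7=5.86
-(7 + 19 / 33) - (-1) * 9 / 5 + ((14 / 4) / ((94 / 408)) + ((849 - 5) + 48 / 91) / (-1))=-589342531 / 705705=-835.11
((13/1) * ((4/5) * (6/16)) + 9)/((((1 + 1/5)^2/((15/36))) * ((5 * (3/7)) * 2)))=1505/1728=0.87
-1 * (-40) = 40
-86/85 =-1.01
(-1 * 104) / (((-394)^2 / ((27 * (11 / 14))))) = -3861 / 271663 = -0.01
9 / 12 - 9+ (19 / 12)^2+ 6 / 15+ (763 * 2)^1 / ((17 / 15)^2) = 246100217 / 208080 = 1182.72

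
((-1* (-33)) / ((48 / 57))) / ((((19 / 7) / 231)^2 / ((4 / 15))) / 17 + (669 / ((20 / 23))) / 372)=1439948452635 / 75995311759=18.95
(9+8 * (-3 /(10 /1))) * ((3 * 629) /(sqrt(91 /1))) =1305.55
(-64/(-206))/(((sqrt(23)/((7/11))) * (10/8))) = 896 * sqrt(23)/130295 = 0.03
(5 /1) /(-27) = -5 /27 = -0.19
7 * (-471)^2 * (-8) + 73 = -12423023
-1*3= -3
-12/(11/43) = -516/11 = -46.91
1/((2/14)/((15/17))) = 105/17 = 6.18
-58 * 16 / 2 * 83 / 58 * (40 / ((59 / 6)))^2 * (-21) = 803174400 / 3481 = 230730.94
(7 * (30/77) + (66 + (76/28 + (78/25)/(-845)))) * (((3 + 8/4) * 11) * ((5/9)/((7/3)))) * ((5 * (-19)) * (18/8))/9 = -169834597/7644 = -22218.03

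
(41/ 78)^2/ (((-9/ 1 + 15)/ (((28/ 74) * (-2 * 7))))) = -82369/ 337662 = -0.24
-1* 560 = -560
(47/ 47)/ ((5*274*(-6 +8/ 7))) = -0.00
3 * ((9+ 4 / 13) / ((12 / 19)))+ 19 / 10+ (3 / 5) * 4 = 12613 / 260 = 48.51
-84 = -84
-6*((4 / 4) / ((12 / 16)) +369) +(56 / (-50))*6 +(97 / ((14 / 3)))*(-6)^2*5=264724 / 175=1512.71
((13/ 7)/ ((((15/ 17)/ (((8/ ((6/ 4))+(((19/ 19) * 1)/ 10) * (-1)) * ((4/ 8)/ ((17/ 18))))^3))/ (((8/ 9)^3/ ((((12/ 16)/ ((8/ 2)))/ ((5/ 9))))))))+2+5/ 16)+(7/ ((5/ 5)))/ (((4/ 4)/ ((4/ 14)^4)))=41411438833069/ 433581498000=95.51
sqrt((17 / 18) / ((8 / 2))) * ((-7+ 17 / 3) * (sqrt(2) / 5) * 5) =-2 * sqrt(17) / 9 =-0.92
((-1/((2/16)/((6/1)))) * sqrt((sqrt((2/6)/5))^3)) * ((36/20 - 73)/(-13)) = -5696 * 15^(1/4)/325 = -34.49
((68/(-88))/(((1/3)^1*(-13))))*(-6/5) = -153/715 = -0.21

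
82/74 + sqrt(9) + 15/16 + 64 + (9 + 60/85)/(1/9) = 1573995/10064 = 156.40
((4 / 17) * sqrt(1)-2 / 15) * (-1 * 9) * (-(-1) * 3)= -234 / 85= -2.75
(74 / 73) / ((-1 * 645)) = -74 / 47085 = -0.00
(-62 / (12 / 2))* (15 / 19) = -8.16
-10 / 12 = -5 / 6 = -0.83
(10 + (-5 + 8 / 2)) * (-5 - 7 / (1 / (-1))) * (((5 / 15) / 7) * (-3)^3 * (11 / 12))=-297 / 14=-21.21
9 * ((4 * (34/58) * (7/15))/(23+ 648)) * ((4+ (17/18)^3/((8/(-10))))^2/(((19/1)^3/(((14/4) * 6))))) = 64539064877/165376578597120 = 0.00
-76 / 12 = -19 / 3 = -6.33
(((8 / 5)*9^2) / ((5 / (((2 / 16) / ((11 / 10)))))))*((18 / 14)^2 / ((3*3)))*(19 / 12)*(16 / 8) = 4617 / 2695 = 1.71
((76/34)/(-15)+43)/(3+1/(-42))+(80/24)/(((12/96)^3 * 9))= 58530406/286875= 204.03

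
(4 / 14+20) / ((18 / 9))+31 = 288 / 7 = 41.14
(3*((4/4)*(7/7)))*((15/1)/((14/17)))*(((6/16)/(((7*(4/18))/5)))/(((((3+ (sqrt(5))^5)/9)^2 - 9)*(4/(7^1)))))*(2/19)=804739455/1931040832 - 25095825*sqrt(5)/965520416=0.36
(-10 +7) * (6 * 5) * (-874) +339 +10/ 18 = 78999.56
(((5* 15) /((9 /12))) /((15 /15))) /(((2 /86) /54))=232200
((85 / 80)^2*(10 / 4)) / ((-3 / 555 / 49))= -25583.84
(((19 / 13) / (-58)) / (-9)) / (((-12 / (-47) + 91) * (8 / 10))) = 4465 / 116420616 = 0.00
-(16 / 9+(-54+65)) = -115 / 9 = -12.78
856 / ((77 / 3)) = 2568 / 77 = 33.35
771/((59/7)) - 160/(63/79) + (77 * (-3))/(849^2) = -32496127064/297690813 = -109.16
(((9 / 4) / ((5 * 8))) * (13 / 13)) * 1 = 9 / 160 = 0.06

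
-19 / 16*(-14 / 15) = 133 / 120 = 1.11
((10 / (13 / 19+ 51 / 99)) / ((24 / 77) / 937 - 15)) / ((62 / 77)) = -5805469285 / 8409500944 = -0.69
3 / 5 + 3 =18 / 5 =3.60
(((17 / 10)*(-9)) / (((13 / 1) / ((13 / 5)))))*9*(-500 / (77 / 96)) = 1321920 / 77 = 17167.79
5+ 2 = 7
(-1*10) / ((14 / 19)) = -95 / 7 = -13.57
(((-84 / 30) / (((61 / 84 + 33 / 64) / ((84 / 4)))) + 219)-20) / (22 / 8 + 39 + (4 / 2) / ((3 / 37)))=15186228 / 6650965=2.28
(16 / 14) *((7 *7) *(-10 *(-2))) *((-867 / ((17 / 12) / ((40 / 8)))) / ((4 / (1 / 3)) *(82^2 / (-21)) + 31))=7996800 / 8893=899.22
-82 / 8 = -41 / 4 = -10.25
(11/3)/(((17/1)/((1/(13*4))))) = 11/2652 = 0.00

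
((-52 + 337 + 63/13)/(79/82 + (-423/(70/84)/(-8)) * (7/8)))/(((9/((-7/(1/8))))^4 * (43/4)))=324119811850240/452976594759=715.53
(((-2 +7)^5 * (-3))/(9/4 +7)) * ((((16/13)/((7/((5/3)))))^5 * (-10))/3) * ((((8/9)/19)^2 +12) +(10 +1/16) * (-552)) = -66383125913600000000000/1640616896782280781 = -40462.30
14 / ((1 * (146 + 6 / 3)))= 7 / 74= 0.09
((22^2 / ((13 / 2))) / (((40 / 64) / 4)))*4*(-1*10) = -247808 / 13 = -19062.15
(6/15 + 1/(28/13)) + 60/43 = 13603/6020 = 2.26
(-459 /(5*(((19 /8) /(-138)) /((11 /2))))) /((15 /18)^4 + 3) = 3612014208 /428735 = 8424.82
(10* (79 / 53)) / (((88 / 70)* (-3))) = -13825 / 3498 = -3.95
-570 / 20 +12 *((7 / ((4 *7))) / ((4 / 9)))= -87 / 4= -21.75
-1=-1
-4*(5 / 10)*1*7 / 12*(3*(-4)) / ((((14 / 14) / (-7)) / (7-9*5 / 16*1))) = -3283 / 8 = -410.38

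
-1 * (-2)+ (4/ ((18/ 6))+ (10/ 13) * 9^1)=400/ 39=10.26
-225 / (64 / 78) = -8775 / 32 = -274.22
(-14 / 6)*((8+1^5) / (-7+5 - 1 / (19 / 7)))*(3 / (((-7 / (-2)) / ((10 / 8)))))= 19 / 2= 9.50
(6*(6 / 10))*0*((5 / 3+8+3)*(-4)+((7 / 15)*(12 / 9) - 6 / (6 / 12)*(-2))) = 0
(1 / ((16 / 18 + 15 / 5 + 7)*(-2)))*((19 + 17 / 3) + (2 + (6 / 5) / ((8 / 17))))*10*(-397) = 2087823 / 392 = 5326.08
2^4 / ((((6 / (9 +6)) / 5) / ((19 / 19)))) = 200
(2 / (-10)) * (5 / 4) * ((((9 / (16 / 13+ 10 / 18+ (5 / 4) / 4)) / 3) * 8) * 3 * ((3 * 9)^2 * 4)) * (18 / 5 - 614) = 299881999872 / 19645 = 15265054.71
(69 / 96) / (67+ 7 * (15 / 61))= 1403 / 134144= 0.01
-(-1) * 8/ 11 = 8/ 11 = 0.73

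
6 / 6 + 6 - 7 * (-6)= 49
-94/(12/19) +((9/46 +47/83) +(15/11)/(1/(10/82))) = -382020730/2582877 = -147.91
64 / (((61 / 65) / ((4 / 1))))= 16640 / 61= 272.79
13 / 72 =0.18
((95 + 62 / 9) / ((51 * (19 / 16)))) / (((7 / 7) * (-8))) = -1834 / 8721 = -0.21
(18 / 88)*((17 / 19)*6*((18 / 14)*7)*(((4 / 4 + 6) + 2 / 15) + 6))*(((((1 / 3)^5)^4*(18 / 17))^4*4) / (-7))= -6304 / 9995543546219176405203534311253884715795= -0.00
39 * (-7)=-273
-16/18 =-8/9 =-0.89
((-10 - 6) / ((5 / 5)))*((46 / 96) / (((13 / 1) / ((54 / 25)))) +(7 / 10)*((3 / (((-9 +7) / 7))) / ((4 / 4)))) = 116.33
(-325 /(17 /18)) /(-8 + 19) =-5850 /187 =-31.28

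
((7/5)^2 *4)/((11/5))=196/55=3.56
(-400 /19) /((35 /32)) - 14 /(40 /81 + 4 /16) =-1220248 /32053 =-38.07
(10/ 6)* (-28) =-46.67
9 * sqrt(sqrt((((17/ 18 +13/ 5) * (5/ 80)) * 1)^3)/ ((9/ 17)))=10^(1/ 4) * 319^(3/ 4) * sqrt(51)/ 240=3.99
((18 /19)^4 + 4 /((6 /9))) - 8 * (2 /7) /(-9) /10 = 280416698 /41051115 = 6.83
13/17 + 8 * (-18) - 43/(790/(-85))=-372303/2686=-138.61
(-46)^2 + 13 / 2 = 4245 / 2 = 2122.50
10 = 10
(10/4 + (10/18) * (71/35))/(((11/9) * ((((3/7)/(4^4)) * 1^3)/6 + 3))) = 116992/118283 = 0.99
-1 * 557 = -557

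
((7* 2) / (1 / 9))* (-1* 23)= -2898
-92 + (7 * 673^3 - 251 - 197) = 2133747979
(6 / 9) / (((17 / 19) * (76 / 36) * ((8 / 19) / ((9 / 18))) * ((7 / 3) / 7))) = 171 / 136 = 1.26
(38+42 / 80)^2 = 2374681 / 1600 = 1484.18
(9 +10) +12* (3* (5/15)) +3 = 34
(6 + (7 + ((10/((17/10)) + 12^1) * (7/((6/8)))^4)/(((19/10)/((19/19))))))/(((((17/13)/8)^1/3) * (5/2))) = 524400.23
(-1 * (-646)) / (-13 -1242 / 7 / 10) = -11305 / 538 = -21.01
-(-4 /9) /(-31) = -0.01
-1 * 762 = -762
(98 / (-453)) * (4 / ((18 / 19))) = -3724 / 4077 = -0.91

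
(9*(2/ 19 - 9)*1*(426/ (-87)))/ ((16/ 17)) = 1835847/ 4408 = 416.48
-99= -99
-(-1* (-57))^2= -3249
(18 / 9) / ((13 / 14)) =2.15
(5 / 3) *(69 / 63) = 115 / 63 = 1.83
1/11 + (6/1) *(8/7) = 535/77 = 6.95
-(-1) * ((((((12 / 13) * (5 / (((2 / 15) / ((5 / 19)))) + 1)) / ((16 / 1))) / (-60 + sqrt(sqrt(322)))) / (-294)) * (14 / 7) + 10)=59 * 322^(3 / 4) / 179258266096 + 885 * sqrt(322) / 44814566524 + 13275 * 322^(1 / 4) / 11203641631 + 112037212810 / 11203641631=10.00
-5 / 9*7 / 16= -35 / 144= -0.24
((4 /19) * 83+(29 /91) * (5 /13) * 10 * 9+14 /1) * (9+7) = 15286144 /22477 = 680.08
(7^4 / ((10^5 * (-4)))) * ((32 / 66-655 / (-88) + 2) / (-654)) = 6293021 / 69062400000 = 0.00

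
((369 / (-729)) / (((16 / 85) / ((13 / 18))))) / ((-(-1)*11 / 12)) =-45305 / 21384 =-2.12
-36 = -36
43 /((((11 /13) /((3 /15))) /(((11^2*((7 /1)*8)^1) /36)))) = 86086 /45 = 1913.02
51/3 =17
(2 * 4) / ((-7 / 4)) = -32 / 7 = -4.57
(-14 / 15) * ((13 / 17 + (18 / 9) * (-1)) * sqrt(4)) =196 / 85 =2.31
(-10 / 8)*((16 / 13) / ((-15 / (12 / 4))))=4 / 13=0.31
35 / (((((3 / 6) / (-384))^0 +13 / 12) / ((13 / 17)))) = 1092 / 85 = 12.85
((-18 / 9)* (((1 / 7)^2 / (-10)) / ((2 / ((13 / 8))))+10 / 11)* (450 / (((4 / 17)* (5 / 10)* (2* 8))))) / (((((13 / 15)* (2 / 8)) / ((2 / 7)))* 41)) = -897999075 / 64352288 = -13.95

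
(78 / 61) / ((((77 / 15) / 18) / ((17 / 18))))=19890 / 4697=4.23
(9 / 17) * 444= 3996 / 17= 235.06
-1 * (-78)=78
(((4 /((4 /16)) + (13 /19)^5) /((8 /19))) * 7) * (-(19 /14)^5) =-759788663 /614656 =-1236.12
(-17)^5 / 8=-177482.12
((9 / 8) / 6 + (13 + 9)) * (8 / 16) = 355 / 32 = 11.09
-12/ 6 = -2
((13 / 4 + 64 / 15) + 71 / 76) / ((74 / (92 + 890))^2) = 1161287177 / 780330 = 1488.20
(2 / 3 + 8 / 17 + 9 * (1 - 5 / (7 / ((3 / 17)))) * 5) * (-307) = -4434922 / 357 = -12422.75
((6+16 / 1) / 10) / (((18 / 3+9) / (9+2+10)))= 77 / 25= 3.08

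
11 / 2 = 5.50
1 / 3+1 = 4 / 3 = 1.33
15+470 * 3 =1425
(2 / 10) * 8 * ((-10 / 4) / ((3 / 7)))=-28 / 3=-9.33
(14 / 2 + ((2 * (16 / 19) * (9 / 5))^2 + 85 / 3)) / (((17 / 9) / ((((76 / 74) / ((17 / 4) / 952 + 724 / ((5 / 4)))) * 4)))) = 6480671232 / 38763606295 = 0.17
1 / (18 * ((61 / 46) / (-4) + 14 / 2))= 92 / 11043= 0.01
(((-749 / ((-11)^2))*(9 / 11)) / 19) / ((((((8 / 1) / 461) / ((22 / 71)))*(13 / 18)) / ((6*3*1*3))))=-355.87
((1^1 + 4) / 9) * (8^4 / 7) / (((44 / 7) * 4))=1280 / 99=12.93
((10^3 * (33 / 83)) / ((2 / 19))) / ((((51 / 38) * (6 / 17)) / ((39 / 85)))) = 5162300 / 1411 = 3658.61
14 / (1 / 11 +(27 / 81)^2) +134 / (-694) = 239801 / 3470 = 69.11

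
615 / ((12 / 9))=1845 / 4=461.25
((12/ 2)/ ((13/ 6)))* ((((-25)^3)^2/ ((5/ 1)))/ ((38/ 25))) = 21972656250/ 247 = 88958122.47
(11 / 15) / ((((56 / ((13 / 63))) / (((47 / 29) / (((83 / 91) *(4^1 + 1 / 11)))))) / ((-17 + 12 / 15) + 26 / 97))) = -7426442881 / 397147779000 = -0.02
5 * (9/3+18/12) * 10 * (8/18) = 100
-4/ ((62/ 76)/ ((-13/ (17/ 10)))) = 19760/ 527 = 37.50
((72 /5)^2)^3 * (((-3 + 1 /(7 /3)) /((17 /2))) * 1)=-5015306502144 /1859375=-2697307.70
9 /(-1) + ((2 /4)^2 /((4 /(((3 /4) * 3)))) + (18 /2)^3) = 46089 /64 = 720.14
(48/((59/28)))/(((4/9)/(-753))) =-2277072/59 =-38594.44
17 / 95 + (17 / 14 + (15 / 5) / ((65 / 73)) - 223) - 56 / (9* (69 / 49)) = -2390679827 / 10737090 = -222.66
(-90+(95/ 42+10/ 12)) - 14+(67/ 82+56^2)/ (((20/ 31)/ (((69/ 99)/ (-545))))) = -107.12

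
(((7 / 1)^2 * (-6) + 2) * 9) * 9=-23652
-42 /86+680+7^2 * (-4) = 20791 /43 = 483.51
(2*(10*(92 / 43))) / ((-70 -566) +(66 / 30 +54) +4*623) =9200 / 411123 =0.02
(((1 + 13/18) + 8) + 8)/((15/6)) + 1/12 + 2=1651/180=9.17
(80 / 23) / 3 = 80 / 69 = 1.16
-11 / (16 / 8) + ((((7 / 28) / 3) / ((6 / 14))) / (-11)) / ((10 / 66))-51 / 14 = -3889 / 420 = -9.26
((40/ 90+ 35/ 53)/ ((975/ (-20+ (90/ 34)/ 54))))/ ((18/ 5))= -12617/ 2009124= -0.01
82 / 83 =0.99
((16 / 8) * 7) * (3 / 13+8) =1498 / 13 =115.23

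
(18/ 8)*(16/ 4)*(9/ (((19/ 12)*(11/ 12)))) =11664/ 209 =55.81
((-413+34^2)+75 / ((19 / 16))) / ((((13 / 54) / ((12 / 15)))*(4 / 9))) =7444062 / 1235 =6027.58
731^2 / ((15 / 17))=9084137 / 15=605609.13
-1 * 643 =-643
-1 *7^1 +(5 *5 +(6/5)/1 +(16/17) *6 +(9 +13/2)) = 6859/170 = 40.35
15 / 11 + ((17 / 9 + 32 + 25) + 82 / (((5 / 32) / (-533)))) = -138430783 / 495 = -279658.15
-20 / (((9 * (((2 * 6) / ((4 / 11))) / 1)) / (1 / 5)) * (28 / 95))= -95 / 2079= -0.05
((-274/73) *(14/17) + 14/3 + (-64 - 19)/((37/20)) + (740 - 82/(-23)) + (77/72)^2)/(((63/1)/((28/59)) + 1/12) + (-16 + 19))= 3840115423123/743657038560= 5.16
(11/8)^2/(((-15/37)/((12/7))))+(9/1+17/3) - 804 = -1339511/1680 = -797.33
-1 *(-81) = 81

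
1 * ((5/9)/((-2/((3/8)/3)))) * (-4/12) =5/432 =0.01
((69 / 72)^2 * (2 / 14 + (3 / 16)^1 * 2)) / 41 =0.01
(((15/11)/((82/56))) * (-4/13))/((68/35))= -14700/99671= -0.15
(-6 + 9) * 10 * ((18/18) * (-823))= -24690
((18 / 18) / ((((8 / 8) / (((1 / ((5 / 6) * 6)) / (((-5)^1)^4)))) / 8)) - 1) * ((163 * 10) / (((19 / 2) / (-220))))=89420496 / 2375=37650.74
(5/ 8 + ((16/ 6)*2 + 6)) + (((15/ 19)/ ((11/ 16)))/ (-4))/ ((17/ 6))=11.86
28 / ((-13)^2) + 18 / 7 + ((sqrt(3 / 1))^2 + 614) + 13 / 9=6613720 / 10647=621.18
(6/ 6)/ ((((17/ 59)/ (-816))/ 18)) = -50976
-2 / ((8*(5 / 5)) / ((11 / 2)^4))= -228.77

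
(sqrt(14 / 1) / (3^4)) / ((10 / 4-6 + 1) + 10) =2 * sqrt(14) / 1215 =0.01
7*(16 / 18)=56 / 9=6.22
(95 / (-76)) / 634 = -5 / 2536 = -0.00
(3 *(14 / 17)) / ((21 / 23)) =46 / 17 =2.71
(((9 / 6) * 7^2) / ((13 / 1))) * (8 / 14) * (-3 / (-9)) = 14 / 13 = 1.08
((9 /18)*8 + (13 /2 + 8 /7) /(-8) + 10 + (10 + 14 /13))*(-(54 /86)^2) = -25603209 /2692144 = -9.51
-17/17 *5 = -5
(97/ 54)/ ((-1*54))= -0.03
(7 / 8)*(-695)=-4865 / 8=-608.12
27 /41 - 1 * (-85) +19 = 4291 /41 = 104.66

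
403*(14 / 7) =806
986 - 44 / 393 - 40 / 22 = 4254134 / 4323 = 984.07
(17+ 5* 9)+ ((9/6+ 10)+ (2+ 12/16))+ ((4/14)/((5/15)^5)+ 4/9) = 36823/252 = 146.12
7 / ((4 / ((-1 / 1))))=-7 / 4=-1.75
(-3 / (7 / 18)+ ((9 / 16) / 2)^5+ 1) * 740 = -4967.27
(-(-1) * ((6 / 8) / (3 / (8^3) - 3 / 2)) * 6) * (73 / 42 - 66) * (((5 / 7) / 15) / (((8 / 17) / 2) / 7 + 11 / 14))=690944 / 61425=11.25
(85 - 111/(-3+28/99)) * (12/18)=67708/807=83.90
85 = 85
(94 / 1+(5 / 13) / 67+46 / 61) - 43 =2750052 / 53131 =51.76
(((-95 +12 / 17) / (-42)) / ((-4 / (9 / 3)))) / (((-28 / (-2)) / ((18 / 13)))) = -2061 / 12376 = -0.17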